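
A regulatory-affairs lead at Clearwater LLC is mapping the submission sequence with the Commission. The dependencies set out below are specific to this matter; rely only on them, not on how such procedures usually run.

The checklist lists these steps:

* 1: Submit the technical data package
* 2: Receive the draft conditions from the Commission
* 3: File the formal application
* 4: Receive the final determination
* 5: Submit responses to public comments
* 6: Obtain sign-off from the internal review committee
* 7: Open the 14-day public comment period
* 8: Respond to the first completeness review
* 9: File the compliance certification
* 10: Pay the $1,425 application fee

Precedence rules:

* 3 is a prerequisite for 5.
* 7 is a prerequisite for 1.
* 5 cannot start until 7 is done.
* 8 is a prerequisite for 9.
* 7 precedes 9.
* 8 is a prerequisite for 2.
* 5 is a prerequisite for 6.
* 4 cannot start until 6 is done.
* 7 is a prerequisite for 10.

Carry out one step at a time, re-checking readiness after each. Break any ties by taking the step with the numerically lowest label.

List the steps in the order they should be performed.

3, 7, 1, 5, 6, 4, 8, 2, 9, 10

3, 7 and 8 have no prerequisites; 3 has the earlier label, so 3 is first.
Now 7 and 8 have their prerequisites met. 7 has the earlier label, so 7 next.
1, 5, 8 and 10 are all available; 1 has the earlier label → 1.
Now 5, 8 and 10 have their prerequisites met. 5 has the earlier label, so 5 next.
6 now also ready, so the ready set is {6, 8, 10}; 6 has the earlier label → 6.
4 now also ready, so the ready set is {4, 8, 10}; 4 has the earlier label → 4.
Ready: 8 and 10. 8 has the earlier label → 8.
2 and 9 now also ready, so the ready set is {2, 9, 10}; 2 has the earlier label → 2.
Now 9 and 10 have their prerequisites met. 9 has the earlier label, so 9 next.
10 needed 7, now all done → 10.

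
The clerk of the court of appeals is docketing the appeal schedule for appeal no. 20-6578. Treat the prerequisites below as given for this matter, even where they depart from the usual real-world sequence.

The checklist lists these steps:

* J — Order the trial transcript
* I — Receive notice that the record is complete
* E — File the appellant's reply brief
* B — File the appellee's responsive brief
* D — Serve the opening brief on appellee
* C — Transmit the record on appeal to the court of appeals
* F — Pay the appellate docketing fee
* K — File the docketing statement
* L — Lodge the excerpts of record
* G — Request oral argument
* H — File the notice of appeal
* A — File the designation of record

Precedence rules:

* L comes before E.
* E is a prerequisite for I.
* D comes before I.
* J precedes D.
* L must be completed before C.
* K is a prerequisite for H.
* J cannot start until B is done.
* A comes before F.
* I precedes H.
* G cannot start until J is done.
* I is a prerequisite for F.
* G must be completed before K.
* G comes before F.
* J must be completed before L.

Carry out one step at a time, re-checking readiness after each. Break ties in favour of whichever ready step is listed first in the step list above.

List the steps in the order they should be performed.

Nothing is required for B and A. B is listed earlier → B first.
J now also ready, so the ready set is {J, A}; J is listed earlier → J.
D, L and G now also ready, so the ready set is {D, L, G, A}; D is listed earlier → D.
Ready: L, G and A. L is listed earlier → L.
E and C now also ready, so the ready set is {E, C, G, A}; E is listed earlier → E.
Ready: I, C, G and A. I is listed earlier → I.
Now C, G and A have their prerequisites met. C is listed earlier, so C next.
Now G and A have their prerequisites met. G is listed earlier, so G next.
K now also ready, so the ready set is {K, A}; K is listed earlier → K.
Now H and A have their prerequisites met. H is listed earlier, so H next.
Next only A has its prerequisites met → A.
F needed I, G and A, now all done → F.

B J D L E I C G K H A F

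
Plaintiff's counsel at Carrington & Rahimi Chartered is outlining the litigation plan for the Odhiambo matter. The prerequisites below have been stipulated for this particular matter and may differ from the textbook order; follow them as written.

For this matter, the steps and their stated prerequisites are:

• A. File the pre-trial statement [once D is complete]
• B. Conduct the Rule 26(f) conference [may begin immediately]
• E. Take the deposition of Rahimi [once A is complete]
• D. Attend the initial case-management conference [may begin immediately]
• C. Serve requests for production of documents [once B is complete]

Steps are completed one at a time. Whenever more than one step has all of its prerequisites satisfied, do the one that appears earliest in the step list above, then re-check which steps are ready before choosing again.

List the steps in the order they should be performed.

B D A E C

Nothing is required for B and D. B is listed earlier → B first.
D and C are both available; D is listed earlier → D.
A now also ready, so the ready set is {A, C}; A is listed earlier → A.
Ready: E and C. E is listed earlier → E.
That leaves C as the only ready step → C.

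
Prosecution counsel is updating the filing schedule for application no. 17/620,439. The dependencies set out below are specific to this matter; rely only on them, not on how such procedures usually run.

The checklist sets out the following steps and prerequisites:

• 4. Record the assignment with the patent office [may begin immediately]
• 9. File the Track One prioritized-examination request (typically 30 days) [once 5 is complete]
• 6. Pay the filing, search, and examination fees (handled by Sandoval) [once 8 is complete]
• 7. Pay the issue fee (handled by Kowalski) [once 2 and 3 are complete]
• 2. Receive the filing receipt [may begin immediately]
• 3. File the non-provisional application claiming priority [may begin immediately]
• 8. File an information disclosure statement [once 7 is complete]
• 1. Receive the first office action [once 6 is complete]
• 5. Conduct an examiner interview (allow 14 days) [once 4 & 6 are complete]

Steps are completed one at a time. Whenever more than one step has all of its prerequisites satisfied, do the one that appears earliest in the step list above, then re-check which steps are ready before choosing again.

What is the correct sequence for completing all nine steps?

4, 2 and 3 have no prerequisites; 4 is listed earlier, so 4 is first.
Now 2 and 3 have their prerequisites met. 2 is listed earlier, so 2 next.
3 is the only step now ready → 3.
Next only 7 has its prerequisites met → 7.
8 needed 7, now all done → 8.
6 needed 8, now all done → 6.
Ready: 1 and 5. 1 is listed earlier → 1.
Next only 5 has its prerequisites met → 5.
9 is the only step now ready → 9.

4, 2, 3, 7, 8, 6, 1, 5, 9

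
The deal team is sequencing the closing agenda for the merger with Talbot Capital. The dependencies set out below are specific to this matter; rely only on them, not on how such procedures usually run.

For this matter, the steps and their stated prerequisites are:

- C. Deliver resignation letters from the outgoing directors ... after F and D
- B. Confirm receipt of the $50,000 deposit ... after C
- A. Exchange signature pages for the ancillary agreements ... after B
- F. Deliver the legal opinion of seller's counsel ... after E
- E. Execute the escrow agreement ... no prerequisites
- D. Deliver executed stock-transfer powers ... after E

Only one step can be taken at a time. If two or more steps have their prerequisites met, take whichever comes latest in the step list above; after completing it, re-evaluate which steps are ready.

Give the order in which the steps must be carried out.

E → D → F → C → B → A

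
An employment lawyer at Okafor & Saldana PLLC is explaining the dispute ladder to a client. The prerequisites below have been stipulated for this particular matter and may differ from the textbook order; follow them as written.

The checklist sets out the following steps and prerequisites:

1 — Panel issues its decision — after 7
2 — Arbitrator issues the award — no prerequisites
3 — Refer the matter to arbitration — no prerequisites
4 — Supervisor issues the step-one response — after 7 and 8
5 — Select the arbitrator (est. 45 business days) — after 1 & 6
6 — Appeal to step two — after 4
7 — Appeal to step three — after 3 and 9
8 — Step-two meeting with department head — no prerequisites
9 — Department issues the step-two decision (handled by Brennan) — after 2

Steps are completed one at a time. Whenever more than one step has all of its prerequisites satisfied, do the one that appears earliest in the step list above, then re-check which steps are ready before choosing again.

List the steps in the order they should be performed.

2 → 3 → 8 → 9 → 7 → 1 → 4 → 6 → 5

2, 3 and 8 have no prerequisites; 2 is listed earlier, so 2 is first.
9 now also ready, so the ready set is {3, 8, 9}; 3 is listed earlier → 3.
8 and 9 are both available; 8 is listed earlier → 8.
9 needed 2, now all done → 9.
Next only 7 has its prerequisites met → 7.
1 and 4 are both available; 1 is listed earlier → 1.
4 needed 7 and 8, now all done → 4.
Next only 6 has its prerequisites met → 6.
5 needed 1 and 6, now all done → 5.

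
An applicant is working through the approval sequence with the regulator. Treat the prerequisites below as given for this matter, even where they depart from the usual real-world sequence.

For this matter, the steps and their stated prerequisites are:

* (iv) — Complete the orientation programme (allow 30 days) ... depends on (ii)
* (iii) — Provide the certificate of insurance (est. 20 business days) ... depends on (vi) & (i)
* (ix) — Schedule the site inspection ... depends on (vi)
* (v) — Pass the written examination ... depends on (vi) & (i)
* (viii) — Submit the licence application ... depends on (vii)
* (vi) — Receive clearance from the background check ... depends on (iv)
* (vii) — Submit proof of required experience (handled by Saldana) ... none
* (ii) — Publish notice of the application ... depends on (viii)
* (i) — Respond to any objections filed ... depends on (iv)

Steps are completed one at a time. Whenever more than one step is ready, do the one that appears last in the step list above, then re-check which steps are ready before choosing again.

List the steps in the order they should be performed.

Only (vii) has no prerequisites, so it is first.
That leaves (viii) as the only ready step → (viii).
(ii) needed (viii), now all done → (ii).
Next only (iv) has its prerequisites met → (iv).
Now (i) and (vi) have their prerequisites met. (i) is listed later, so (i) next.
Next only (vi) has its prerequisites met → (vi).
Ready: (v), (ix) and (iii). (v) is listed later → (v).
Ready: (ix) and (iii). (ix) is listed later → (ix).
(iii) needed (i) and (vi), now all done → (iii).

(vii), (viii), (ii), (iv), (i), (vi), (v), (ix), (iii)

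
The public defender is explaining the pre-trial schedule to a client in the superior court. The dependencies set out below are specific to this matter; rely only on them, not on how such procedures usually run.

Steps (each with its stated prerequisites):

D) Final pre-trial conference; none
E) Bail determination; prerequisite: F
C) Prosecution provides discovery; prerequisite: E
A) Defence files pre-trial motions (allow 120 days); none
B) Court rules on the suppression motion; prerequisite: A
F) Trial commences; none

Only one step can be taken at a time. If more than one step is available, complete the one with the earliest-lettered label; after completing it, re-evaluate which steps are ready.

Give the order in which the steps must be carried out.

A, B, D, F, E, C

A, D and F have no prerequisites; A has the earlier label, so A is first.
B, D and F are all available; B has the earlier label → B.
D and F are both available; D has the earlier label → D.
That leaves F as the only ready step → F.
E needed F, now all done → E.
Next only C has its prerequisites met → C.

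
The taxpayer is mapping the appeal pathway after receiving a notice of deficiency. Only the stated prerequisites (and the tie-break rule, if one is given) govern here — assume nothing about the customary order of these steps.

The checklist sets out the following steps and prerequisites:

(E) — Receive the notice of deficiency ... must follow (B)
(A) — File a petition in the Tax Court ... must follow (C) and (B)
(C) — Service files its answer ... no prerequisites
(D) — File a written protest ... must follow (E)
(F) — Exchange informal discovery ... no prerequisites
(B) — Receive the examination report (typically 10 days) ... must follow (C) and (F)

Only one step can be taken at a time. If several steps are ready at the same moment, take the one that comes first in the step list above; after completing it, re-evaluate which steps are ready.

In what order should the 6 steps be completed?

Nothing is required for (C) and (F). (C) is listed earlier → (C) first.
(F) is the only step now ready → (F).
(B) is the only step now ready → (B).
(E) and (A) are both available; (E) is listed earlier → (E).
Ready: (A) and (D). (A) is listed earlier → (A).
Next only (D) has its prerequisites met → (D).

(C), (F), (B), (E), (A), (D)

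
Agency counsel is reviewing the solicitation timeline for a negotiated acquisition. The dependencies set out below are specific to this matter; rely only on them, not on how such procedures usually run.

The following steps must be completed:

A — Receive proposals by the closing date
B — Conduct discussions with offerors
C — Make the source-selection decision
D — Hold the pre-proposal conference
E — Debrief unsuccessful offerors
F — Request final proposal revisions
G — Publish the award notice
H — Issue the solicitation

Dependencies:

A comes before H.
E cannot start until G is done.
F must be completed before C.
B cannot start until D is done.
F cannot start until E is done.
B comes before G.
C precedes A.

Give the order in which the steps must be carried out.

D → B → G → E → F → C → A → H

D is the only step with nothing outstanding, so it goes first.
That leaves B as the only ready step → B.
G needed B, now all done → G.
E needed G, now all done → E.
F needed E, now all done → F.
C needed F, now all done → C.
A is the only step now ready → A.
H needed A, now all done → H.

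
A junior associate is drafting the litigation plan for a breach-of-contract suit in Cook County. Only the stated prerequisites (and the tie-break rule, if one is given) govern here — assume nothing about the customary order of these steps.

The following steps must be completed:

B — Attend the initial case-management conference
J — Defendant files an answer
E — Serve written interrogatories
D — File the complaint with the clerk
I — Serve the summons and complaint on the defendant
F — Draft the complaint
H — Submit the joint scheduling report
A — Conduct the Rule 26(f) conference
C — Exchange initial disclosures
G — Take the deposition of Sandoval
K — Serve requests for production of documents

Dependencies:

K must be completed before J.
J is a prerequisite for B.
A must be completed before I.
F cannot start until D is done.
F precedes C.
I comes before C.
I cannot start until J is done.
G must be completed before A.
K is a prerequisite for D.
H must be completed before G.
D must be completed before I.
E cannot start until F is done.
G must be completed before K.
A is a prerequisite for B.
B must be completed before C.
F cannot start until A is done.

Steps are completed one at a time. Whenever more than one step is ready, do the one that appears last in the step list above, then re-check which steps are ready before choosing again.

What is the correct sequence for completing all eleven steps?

H → G → K → A → D → F → E → J → I → B → C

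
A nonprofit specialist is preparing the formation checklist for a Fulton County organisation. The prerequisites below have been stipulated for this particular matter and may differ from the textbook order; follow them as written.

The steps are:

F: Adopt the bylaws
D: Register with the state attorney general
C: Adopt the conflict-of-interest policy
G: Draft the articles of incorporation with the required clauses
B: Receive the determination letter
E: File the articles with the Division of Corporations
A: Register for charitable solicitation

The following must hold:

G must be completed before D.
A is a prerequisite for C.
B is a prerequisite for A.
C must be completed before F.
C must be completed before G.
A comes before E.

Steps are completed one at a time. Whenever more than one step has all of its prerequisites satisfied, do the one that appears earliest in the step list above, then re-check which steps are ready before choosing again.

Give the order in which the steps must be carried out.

B → A → C → F → G → D → E

Only B has no prerequisites, so it is first.
A is the only step now ready → A.
Ready: C and E. C is listed earlier → C.
F and G now also ready, so the ready set is {F, G, E}; F is listed earlier → F.
Now G and E have their prerequisites met. G is listed earlier, so G next.
Now D and E have their prerequisites met. D is listed earlier, so D next.
Next only E has its prerequisites met → E.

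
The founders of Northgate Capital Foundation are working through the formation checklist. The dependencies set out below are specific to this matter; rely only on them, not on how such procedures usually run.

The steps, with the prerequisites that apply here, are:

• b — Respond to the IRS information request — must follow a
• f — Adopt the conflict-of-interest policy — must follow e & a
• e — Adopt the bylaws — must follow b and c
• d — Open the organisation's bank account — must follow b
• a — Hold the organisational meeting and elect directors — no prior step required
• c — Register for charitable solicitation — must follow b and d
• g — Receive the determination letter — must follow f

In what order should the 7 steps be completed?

a has no prerequisites → a first.
b needed a, now all done → b.
d is the only step now ready → d.
Next only c has its prerequisites met → c.
e is the only step now ready → e.
Next only f has its prerequisites met → f.
That leaves g as the only ready step → g.

a, b, d, c, e, f, g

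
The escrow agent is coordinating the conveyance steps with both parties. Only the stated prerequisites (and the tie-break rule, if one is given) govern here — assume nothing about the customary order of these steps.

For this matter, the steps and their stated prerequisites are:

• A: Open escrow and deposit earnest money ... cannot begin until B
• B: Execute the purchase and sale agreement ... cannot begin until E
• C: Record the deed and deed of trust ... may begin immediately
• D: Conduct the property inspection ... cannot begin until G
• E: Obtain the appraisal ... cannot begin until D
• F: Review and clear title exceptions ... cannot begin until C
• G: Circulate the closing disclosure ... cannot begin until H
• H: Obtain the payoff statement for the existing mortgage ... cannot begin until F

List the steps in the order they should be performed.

C has no prerequisites → C first.
F needed C, now all done → F.
H needed F, now all done → H.
G needed H, now all done → G.
Next only D has its prerequisites met → D.
E is the only step now ready → E.
Next only B has its prerequisites met → B.
A is the only step now ready → A.

C → F → H → G → D → E → B → A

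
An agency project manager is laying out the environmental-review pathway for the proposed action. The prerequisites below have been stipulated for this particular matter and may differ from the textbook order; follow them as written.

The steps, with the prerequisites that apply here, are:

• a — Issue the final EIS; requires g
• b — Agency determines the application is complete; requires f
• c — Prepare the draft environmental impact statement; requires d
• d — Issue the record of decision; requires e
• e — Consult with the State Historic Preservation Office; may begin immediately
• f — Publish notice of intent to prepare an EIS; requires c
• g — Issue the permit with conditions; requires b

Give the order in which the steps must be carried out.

e, d, c, f, b, g, a

e has no prerequisites → e first.
d needed e, now all done → d.
Next only c has its prerequisites met → c.
That leaves f as the only ready step → f.
b needed f, now all done → b.
g needed b, now all done → g.
a needed g, now all done → a.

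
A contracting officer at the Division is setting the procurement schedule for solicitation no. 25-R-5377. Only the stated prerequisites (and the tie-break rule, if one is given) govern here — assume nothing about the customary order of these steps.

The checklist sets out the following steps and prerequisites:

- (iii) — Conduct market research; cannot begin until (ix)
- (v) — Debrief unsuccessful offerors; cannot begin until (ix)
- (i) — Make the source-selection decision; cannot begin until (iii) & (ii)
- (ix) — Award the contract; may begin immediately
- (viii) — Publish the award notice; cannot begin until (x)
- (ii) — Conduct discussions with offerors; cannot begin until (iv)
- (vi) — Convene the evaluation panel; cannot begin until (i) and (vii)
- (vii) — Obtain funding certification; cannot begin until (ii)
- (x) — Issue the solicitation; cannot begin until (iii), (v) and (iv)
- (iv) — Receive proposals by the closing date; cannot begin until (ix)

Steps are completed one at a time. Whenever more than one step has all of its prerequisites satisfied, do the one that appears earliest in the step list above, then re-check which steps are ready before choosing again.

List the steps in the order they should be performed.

(ix), (iii), (v), (iv), (ii), (i), (vii), (vi), (x), (viii)

(ix) is the only step with nothing outstanding, so it goes first.
Ready: (iii), (v) and (iv). (iii) is listed earlier → (iii).
Now (v) and (iv) have their prerequisites met. (v) is listed earlier, so (v) next.
(iv) needed (ix), now all done → (iv).
(ii) and (x) are both available; (ii) is listed earlier → (ii).
(i) and (vii) now also ready, so the ready set is {(i), (vii), (x)}; (i) is listed earlier → (i).
(vii) and (x) are both available; (vii) is listed earlier → (vii).
(vi) now also ready, so the ready set is {(vi), (x)}; (vi) is listed earlier → (vi).
(x) needed (iii), (v) and (iv), now all done → (x).
(viii) needed (x), now all done → (viii).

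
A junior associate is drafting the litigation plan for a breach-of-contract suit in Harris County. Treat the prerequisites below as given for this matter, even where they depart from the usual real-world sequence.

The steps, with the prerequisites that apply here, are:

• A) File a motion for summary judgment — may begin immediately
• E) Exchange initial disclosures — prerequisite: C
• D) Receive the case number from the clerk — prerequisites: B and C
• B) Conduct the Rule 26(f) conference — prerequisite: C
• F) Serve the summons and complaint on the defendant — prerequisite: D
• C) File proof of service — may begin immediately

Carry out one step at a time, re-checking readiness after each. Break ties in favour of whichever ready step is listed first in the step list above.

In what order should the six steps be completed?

A and C have no prerequisites; A is listed earlier, so A is first.
C is the only step now ready → C.
Now E and B have their prerequisites met. E is listed earlier, so E next.
B needed C, now all done → B.
Next only D has its prerequisites met → D.
F needed D, now all done → F.

A C E B D F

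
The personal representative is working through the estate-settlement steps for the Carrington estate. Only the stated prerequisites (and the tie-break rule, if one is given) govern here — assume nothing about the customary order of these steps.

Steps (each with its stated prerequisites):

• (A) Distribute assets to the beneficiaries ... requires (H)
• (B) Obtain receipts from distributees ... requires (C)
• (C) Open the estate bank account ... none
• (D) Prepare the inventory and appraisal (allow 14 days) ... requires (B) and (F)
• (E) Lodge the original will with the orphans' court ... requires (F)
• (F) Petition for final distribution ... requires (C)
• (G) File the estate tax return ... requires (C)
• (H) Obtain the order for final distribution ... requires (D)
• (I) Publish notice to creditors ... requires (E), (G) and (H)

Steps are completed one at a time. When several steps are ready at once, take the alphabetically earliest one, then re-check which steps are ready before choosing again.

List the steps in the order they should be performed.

(C), (B), (F), (D), (E), (G), (H), (A), (I)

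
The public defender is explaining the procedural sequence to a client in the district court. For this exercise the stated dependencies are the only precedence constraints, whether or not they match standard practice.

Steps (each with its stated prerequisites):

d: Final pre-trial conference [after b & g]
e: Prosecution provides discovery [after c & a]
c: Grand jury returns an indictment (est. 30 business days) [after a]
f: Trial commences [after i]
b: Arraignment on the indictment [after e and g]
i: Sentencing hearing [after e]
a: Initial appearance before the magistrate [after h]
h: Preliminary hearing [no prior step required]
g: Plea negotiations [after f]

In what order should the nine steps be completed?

h has no prerequisites → h first.
a needed h, now all done → a.
That leaves c as the only ready step → c.
e needed c and a, now all done → e.
That leaves i as the only ready step → i.
f needed i, now all done → f.
g is the only step now ready → g.
b needed e and g, now all done → b.
That leaves d as the only ready step → d.

h, a, c, e, i, f, g, b, d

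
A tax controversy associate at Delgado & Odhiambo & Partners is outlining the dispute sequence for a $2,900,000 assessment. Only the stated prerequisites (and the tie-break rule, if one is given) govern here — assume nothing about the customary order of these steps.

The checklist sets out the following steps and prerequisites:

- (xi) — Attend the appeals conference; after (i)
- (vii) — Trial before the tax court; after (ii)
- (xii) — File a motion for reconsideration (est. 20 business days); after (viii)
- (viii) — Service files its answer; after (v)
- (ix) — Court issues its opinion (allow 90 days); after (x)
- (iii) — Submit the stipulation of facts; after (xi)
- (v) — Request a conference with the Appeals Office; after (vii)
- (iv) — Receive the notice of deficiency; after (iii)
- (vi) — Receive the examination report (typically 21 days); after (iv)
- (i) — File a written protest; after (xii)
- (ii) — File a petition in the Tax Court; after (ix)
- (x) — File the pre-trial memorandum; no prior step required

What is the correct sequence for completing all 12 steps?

(x) (ix) (ii) (vii) (v) (viii) (xii) (i) (xi) (iii) (iv) (vi)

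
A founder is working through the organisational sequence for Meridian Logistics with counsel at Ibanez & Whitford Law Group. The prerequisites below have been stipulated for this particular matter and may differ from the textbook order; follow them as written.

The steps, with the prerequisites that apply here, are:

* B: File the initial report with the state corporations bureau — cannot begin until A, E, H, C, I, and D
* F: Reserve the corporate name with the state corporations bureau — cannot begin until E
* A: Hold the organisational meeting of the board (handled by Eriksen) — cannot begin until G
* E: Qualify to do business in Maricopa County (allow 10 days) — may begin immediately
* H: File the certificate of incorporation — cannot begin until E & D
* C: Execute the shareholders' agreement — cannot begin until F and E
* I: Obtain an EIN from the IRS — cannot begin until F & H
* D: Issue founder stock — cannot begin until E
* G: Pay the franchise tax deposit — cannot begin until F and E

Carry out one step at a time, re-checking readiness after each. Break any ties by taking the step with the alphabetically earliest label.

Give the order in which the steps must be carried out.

E → D → F → C → G → A → H → I → B

E is the only step with nothing outstanding, so it goes first.
Ready: D and F. D has the earlier label → D.
Now F and H have their prerequisites met. F has the earlier label, so F next.
Now C, G and H have their prerequisites met. C has the earlier label, so C next.
Ready: G and H. G has the earlier label → G.
Now A and H have their prerequisites met. A has the earlier label, so A next.
Next only H has its prerequisites met → H.
I needed F and H, now all done → I.
B needed A, C, D, E, H and I, now all done → B.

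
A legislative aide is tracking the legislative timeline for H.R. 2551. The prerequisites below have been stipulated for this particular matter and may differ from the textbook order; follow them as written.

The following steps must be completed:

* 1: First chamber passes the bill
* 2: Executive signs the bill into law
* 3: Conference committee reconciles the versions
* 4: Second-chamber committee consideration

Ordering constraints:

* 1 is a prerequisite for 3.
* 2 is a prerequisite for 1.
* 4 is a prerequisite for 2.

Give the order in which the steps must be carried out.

4, 2, 1, 3

4 is the only step with nothing outstanding, so it goes first.
2 needed 4, now all done → 2.
Next only 1 has its prerequisites met → 1.
3 is the only step now ready → 3.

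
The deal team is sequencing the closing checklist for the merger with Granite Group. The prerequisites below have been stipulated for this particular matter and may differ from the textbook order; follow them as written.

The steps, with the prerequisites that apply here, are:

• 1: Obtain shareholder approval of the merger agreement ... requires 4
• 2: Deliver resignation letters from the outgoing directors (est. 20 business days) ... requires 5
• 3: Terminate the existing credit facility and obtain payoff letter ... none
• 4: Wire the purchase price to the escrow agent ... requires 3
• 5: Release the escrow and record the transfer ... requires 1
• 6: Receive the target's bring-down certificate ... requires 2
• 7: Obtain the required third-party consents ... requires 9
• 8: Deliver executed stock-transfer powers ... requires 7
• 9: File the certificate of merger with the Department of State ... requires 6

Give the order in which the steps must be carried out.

3 → 4 → 1 → 5 → 2 → 6 → 9 → 7 → 8

Only 3 has no prerequisites, so it is first.
That leaves 4 as the only ready step → 4.
1 is the only step now ready → 1.
5 needed 1, now all done → 5.
2 needed 5, now all done → 2.
6 needed 2, now all done → 6.
9 needed 6, now all done → 9.
7 needed 9, now all done → 7.
Next only 8 has its prerequisites met → 8.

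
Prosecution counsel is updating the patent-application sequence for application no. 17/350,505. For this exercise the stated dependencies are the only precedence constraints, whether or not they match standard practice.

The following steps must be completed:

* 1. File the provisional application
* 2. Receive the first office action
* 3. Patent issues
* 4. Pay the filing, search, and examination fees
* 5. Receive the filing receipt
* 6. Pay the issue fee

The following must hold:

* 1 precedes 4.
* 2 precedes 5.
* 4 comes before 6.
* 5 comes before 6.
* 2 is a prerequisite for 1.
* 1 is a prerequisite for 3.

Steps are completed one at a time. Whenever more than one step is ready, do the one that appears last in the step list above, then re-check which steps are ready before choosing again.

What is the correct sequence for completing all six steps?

2 is the only step with nothing outstanding, so it goes first.
5 and 1 are both available; 5 is listed later → 5.
Next only 1 has its prerequisites met → 1.
Ready: 4 and 3. 4 is listed later → 4.
6 now also ready, so the ready set is {6, 3}; 6 is listed later → 6.
Next only 3 has its prerequisites met → 3.

2, 5, 1, 4, 6, 3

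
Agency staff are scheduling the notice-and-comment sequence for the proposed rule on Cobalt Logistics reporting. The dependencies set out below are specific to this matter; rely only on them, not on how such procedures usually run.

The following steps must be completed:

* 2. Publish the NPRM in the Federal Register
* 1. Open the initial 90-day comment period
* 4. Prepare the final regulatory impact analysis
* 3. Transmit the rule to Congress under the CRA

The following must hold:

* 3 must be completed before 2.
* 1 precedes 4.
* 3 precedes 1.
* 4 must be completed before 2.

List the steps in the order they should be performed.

3 1 4 2

3 is the only step with nothing outstanding, so it goes first.
1 needed 3, now all done → 1.
4 is the only step now ready → 4.
Next only 2 has its prerequisites met → 2.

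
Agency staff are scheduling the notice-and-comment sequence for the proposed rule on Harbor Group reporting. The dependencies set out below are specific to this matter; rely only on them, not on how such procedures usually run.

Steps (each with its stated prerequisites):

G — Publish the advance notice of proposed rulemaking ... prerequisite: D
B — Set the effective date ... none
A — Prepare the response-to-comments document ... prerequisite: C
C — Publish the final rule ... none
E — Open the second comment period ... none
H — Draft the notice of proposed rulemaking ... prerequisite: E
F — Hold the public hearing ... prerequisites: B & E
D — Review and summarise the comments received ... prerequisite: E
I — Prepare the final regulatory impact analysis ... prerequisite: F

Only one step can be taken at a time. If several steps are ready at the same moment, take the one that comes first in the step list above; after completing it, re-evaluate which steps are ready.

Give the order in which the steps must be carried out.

B, C, A, E, H, F, D, G, I

Nothing is required for B, C and E. B is listed earlier → B first.
Now C and E have their prerequisites met. C is listed earlier, so C next.
A and E are both available; A is listed earlier → A.
That leaves E as the only ready step → E.
H, F and D are all available; H is listed earlier → H.
Now F and D have their prerequisites met. F is listed earlier, so F next.
Ready: D and I. D is listed earlier → D.
G now also ready, so the ready set is {G, I}; G is listed earlier → G.
Next only I has its prerequisites met → I.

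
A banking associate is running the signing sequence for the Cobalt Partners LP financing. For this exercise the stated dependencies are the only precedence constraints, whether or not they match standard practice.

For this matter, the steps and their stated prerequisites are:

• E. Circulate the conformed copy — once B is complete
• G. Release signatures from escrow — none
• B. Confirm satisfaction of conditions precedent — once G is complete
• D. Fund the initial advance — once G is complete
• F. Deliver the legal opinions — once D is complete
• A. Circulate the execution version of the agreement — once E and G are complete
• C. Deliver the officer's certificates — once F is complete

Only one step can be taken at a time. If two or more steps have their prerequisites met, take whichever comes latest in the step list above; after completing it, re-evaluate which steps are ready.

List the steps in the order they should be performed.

G D F C B E A

G has no prerequisites → G first.
D and B are both available; D is listed later → D.
F now also ready, so the ready set is {F, B}; F is listed later → F.
C now also ready, so the ready set is {C, B}; C is listed later → C.
Next only B has its prerequisites met → B.
E needed B, now all done → E.
Next only A has its prerequisites met → A.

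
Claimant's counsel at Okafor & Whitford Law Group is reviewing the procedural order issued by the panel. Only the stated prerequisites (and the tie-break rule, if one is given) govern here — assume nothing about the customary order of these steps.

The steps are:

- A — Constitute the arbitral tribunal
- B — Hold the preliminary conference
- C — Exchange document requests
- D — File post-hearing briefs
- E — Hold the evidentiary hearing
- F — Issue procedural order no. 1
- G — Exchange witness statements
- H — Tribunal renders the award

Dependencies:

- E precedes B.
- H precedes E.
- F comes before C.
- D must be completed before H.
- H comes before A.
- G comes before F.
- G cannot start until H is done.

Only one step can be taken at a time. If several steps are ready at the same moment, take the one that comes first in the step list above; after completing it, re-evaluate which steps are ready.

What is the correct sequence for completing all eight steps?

D is the only step with nothing outstanding, so it goes first.
H needed D, now all done → H.
Ready: A, E and G. A is listed earlier → A.
E and G are both available; E is listed earlier → E.
B now also ready, so the ready set is {B, G}; B is listed earlier → B.
G is the only step now ready → G.
Next only F has its prerequisites met → F.
C is the only step now ready → C.

D, H, A, E, B, G, F, C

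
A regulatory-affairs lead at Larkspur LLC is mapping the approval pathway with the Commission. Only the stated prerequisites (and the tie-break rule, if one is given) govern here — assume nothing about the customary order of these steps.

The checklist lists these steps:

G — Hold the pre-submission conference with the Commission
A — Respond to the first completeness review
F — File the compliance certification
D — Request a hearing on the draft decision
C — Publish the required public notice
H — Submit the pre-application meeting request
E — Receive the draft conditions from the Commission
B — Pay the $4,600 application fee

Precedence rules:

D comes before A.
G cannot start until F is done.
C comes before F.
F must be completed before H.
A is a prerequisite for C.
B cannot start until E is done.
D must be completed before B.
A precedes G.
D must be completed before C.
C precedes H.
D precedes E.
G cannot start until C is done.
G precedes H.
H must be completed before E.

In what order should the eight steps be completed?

D → A → C → F → G → H → E → B

Only D has no prerequisites, so it is first.
That leaves A as the only ready step → A.
C is the only step now ready → C.
F needed C, now all done → F.
Next only G has its prerequisites met → G.
That leaves H as the only ready step → H.
Next only E has its prerequisites met → E.
B needed D and E, now all done → B.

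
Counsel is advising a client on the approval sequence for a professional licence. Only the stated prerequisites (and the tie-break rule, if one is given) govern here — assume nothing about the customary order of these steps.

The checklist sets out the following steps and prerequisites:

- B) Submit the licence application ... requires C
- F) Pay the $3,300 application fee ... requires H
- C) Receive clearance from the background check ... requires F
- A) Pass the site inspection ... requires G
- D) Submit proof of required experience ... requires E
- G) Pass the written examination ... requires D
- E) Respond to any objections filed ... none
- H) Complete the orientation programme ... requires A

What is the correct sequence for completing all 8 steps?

E has no prerequisites → E first.
D needed E, now all done → D.
G needed D, now all done → G.
That leaves A as the only ready step → A.
H needed A, now all done → H.
Next only F has its prerequisites met → F.
Next only C has its prerequisites met → C.
B is the only step now ready → B.

E D G A H F C B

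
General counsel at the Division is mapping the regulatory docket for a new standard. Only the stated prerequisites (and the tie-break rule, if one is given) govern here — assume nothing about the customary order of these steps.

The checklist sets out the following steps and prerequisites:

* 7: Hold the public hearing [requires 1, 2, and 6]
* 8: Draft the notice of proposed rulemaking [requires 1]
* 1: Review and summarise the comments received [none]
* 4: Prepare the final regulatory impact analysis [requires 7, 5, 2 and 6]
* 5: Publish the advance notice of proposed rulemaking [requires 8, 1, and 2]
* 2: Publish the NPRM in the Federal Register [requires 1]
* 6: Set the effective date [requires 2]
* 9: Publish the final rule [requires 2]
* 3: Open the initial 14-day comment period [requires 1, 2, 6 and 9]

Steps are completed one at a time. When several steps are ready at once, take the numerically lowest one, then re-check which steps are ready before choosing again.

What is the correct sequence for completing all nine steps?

1 → 2 → 6 → 7 → 8 → 5 → 4 → 9 → 3

Only 1 has no prerequisites, so it is first.
Ready: 2 and 8. 2 has the earlier label → 2.
Ready: 6, 8 and 9. 6 has the earlier label → 6.
7 now also ready, so the ready set is {7, 8, 9}; 7 has the earlier label → 7.
Now 8 and 9 have their prerequisites met. 8 has the earlier label, so 8 next.
Ready: 5 and 9. 5 has the earlier label → 5.
4 and 9 are both available; 4 has the earlier label → 4.
9 is the only step now ready → 9.
3 needed 1, 2, 6 and 9, now all done → 3.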